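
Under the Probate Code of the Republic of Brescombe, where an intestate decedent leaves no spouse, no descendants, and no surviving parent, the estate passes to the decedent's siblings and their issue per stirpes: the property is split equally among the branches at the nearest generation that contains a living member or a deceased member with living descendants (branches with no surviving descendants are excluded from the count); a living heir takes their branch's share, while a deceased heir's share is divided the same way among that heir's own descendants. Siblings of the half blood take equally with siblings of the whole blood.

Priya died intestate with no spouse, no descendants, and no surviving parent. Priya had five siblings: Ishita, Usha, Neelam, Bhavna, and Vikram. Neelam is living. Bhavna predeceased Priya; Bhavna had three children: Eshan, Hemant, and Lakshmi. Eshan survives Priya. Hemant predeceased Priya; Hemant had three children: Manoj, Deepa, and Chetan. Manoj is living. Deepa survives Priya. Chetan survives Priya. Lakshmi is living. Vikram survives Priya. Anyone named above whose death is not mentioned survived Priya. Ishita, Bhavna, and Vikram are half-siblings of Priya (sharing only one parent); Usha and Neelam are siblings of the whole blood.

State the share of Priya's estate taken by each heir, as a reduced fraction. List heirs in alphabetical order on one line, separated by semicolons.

Chetan 1/45; Deepa 1/45; Eshan 1/15; Ishita 1/5; Lakshmi 1/15; Manoj 1/45; Neelam 1/5; Usha 1/5; Vikram 1/5

No spouse, descendants, or parent survives, so the estate passes to Priya's siblings per stirpes.
Half-blood and whole-blood siblings take equally under the stated rule.
The estate is divided into 5 equal shares of 1/5 among Ishita, Usha, Neelam, Bhavna, Vikram.
Ishita is living and takes 1/5.
Usha is living and takes 1/5.
Neelam is living and takes 1/5.
Bhavna predeceased; the 1/5 allotted to Bhavna's branch passes to Bhavna's issue by representation.
The 1/5 is divided into 3 equal shares of 1/15 among Eshan, Hemant, Lakshmi.
Eshan is living and takes 1/15.
Hemant predeceased; the 1/15 allotted to Hemant's branch passes to Hemant's issue by representation.
The 1/15 is divided into 3 equal shares of 1/45 among Manoj, Deepa, Chetan.
Manoj is living and takes 1/45.
Deepa is living and takes 1/45.
Chetan is living and takes 1/45.
Lakshmi is living and takes 1/15.
Vikram is living and takes 1/5.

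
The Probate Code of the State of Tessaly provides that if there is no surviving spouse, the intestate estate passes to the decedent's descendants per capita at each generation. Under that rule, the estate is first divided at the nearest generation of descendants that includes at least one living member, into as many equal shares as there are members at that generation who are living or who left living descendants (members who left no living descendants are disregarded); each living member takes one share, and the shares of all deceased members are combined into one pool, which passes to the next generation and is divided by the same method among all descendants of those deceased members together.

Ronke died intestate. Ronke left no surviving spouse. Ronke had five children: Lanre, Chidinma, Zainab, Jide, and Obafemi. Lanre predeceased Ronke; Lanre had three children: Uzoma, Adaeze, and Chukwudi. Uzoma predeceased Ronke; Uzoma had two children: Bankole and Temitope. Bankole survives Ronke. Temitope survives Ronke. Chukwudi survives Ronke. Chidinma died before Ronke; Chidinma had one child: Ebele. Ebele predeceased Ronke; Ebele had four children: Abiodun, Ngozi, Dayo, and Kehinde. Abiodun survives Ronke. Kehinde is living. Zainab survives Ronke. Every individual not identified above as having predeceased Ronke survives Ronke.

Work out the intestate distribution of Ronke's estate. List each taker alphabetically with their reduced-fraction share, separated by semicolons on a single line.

There is no surviving spouse, so the entire estate passes to Ronke's descendants per capita at each generation.
At generation 1 (Lanre, Chidinma, Zainab, Jide, Obafemi) there are 5 shares of (1)/5 = 1/5 each.
Living: Zainab, Jide, and Obafemi — each takes 1/5.
Deceased: Lanre and Chidinma. Their combined 2/5 is pooled and carried to generation 2.
At generation 2 (Uzoma, Adaeze, Chukwudi, Ebele) there are 4 shares of (2/5)/4 = 1/10 each.
Living: Adaeze and Chukwudi — each takes 1/10.
Deceased: Uzoma and Ebele. Their combined 1/5 is pooled and carried to generation 3.
At generation 3 (Bankole, Temitope, Abiodun, Ngozi, Dayo, Kehinde) there are 6 shares of (1/5)/6 = 1/30 each.
Living: Bankole, Temitope, Abiodun, Ngozi, Dayo, and Kehinde — each takes 1/30.

Abiodun 1/30; Adaeze 1/10; Bankole 1/30; Chukwudi 1/10; Dayo 1/30; Jide 1/5; Kehinde 1/30; Ngozi 1/30; Obafemi 1/5; Temitope 1/30; Zainab 1/5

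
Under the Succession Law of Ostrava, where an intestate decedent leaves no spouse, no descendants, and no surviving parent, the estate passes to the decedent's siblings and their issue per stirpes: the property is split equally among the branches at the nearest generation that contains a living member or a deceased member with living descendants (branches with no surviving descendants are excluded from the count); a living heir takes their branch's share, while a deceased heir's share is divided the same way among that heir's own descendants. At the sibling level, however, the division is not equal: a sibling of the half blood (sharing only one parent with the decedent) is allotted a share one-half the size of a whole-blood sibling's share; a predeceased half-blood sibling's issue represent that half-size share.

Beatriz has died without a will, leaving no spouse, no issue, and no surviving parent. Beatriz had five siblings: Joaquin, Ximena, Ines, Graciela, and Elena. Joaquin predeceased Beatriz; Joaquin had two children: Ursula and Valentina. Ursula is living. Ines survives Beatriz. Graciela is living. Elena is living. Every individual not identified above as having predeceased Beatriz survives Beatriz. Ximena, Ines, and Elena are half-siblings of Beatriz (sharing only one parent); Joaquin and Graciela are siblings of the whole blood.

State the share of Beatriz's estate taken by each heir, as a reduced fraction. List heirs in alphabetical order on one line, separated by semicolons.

Elena 1/7; Graciela 2/7; Ines 1/7; Ursula 1/7; Valentina 1/7; Ximena 1/7

No spouse, descendants, or parent survives, so the estate passes to Beatriz's siblings per stirpes.
Half-blood siblings count for one-half the weight of whole-blood siblings at the initial division.
Dividing 1 in proportion to weights (total weight 7/2): Joaquin (weight 1) → 2/7; Ximena (weight 1/2) → 1/7; Ines (weight 1/2) → 1/7; Graciela (weight 1) → 2/7; Elena (weight 1/2) → 1/7.
Joaquin predeceased; the 2/7 allotted to Joaquin's branch passes to Joaquin's issue by representation.
The 2/7 is divided into 2 equal shares of 1/7 among Ursula, Valentina.
Ursula is living and takes 1/7.
Valentina is living and takes 1/7.
Ximena is living and takes 1/7.
Ines is living and takes 1/7.
Graciela is living and takes 2/7.
Elena is living and takes 1/7.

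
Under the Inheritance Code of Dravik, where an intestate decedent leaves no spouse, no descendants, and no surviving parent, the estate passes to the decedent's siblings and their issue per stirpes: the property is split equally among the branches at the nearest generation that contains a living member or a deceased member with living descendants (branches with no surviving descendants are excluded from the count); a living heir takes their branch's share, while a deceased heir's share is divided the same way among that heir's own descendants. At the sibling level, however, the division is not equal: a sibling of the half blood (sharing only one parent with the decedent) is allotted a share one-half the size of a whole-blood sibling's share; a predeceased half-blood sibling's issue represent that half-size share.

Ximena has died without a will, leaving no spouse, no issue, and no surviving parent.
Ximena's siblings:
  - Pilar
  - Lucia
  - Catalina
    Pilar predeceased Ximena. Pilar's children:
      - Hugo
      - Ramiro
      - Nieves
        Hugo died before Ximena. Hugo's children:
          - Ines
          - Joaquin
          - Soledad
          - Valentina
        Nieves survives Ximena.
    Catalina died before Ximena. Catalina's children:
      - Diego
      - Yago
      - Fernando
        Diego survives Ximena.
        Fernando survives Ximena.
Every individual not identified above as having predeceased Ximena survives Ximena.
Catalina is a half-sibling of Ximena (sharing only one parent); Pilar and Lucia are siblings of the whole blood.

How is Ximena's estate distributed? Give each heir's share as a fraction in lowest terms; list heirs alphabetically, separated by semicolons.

Diego 1/15; Fernando 1/15; Ines 1/30; Joaquin 1/30; Lucia 2/5; Nieves 2/15; Ramiro 2/15; Soledad 1/30; Valentina 1/30; Yago 1/15

No spouse, descendants, or parent survives, so the estate passes to Ximena's siblings per stirpes.
Half-blood siblings count for one-half the weight of whole-blood siblings at the initial division.
Dividing 1 in proportion to weights (total weight 5/2): Pilar (weight 1) → 2/5; Lucia (weight 1) → 2/5; Catalina (weight 1/2) → 1/5.
Pilar predeceased; the 2/5 allotted to Pilar's branch passes to Pilar's issue by representation.
The 2/5 is divided into 3 equal shares of 2/15 among Hugo, Ramiro, Nieves.
Hugo predeceased; the 2/15 allotted to Hugo's branch passes to Hugo's issue by representation.
The 2/15 is divided into 4 equal shares of 1/30 among Ines, Joaquin, Soledad, Valentina.
Ines is living and takes 1/30.
Joaquin is living and takes 1/30.
Soledad is living and takes 1/30.
Valentina is living and takes 1/30.
Ramiro is living and takes 2/15.
Nieves is living and takes 2/15.
Lucia is living and takes 2/5.
Catalina predeceased; the 1/5 allotted to Catalina's branch passes to Catalina's issue by representation.
The 1/5 is divided into 3 equal shares of 1/15 among Diego, Yago, Fernando.
Diego is living and takes 1/15.
Yago is living and takes 1/15.
Fernando is living and takes 1/15.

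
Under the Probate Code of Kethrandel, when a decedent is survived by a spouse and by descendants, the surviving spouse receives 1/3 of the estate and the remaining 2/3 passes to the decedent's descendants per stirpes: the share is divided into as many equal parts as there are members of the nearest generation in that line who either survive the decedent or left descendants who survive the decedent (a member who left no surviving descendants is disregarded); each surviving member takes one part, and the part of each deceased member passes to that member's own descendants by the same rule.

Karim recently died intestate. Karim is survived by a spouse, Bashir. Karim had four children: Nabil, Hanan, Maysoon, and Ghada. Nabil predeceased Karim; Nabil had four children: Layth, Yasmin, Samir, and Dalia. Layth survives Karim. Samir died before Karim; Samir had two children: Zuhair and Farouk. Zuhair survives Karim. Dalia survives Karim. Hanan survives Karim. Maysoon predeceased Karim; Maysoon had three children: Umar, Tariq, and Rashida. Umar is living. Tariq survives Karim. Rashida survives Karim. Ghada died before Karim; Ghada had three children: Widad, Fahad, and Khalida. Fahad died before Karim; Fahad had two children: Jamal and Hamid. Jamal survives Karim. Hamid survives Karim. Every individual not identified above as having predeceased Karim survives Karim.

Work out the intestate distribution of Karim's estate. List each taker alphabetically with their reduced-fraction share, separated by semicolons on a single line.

Bashir 1/3; Dalia 1/24; Farouk 1/48; Hamid 1/36; Hanan 1/6; Jamal 1/36; Khalida 1/18; Layth 1/24; Rashida 1/18; Tariq 1/18; Umar 1/18; Widad 1/18; Yasmin 1/24; Zuhair 1/48

Bashir, as surviving spouse, takes 1/3.
The remaining 2/3 passes to Karim's descendants per stirpes.
The 2/3 is divided into 4 equal shares of 1/6 among Nabil, Hanan, Maysoon, Ghada.
Nabil predeceased; the 1/6 allotted to Nabil's branch passes to Nabil's issue by representation.
The 1/6 is divided into 4 equal shares of 1/24 among Layth, Yasmin, Samir, Dalia.
Layth is living and takes 1/24.
Yasmin is living and takes 1/24.
Samir predeceased; the 1/24 allotted to Samir's branch passes to Samir's issue by representation.
The 1/24 is divided into 2 equal shares of 1/48 among Zuhair, Farouk.
Zuhair is living and takes 1/48.
Farouk is living and takes 1/48.
Dalia is living and takes 1/24.
Hanan is living and takes 1/6.
Maysoon predeceased; the 1/6 allotted to Maysoon's branch passes to Maysoon's issue by representation.
The 1/6 is divided into 3 equal shares of 1/18 among Umar, Tariq, Rashida.
Umar is living and takes 1/18.
Tariq is living and takes 1/18.
Rashida is living and takes 1/18.
Ghada predeceased; the 1/6 allotted to Ghada's branch passes to Ghada's issue by representation.
The 1/6 is divided into 3 equal shares of 1/18 among Widad, Fahad, Khalida.
Widad is living and takes 1/18.
Fahad predeceased; the 1/18 allotted to Fahad's branch passes to Fahad's issue by representation.
The 1/18 is divided into 2 equal shares of 1/36 among Jamal, Hamid.
Jamal is living and takes 1/36.
Hamid is living and takes 1/36.
Khalida is living and takes 1/18.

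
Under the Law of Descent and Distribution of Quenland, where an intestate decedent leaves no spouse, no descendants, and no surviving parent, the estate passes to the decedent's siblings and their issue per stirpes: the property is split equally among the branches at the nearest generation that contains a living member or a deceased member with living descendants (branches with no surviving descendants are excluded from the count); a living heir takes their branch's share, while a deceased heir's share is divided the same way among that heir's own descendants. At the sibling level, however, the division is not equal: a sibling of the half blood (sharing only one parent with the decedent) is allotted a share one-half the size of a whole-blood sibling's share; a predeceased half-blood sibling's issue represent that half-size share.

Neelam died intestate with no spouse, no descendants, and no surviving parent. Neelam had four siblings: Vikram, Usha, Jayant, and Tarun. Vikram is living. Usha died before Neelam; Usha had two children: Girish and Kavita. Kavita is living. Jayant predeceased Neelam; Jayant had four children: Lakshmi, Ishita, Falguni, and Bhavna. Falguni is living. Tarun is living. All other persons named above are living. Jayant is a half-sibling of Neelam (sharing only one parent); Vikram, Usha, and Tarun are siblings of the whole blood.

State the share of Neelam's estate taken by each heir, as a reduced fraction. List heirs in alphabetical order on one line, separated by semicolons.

No spouse, descendants, or parent survives, so the estate passes to Neelam's siblings per stirpes.
Half-blood siblings count for one-half the weight of whole-blood siblings at the initial division.
Dividing 1 in proportion to weights (total weight 7/2): Vikram (weight 1) → 2/7; Usha (weight 1) → 2/7; Jayant (weight 1/2) → 1/7; Tarun (weight 1) → 2/7.
Vikram is living and takes 2/7.
Usha predeceased; the 2/7 allotted to Usha's branch passes to Usha's issue by representation.
The 2/7 is divided into 2 equal shares of 1/7 among Girish, Kavita.
Girish is living and takes 1/7.
Kavita is living and takes 1/7.
Jayant predeceased; the 1/7 allotted to Jayant's branch passes to Jayant's issue by representation.
The 1/7 is divided into 4 equal shares of 1/28 among Lakshmi, Ishita, Falguni, Bhavna.
Lakshmi is living and takes 1/28.
Ishita is living and takes 1/28.
Falguni is living and takes 1/28.
Bhavna is living and takes 1/28.
Tarun is living and takes 2/7.

Bhavna 1/28; Falguni 1/28; Girish 1/7; Ishita 1/28; Kavita 1/7; Lakshmi 1/28; Tarun 2/7; Vikram 2/7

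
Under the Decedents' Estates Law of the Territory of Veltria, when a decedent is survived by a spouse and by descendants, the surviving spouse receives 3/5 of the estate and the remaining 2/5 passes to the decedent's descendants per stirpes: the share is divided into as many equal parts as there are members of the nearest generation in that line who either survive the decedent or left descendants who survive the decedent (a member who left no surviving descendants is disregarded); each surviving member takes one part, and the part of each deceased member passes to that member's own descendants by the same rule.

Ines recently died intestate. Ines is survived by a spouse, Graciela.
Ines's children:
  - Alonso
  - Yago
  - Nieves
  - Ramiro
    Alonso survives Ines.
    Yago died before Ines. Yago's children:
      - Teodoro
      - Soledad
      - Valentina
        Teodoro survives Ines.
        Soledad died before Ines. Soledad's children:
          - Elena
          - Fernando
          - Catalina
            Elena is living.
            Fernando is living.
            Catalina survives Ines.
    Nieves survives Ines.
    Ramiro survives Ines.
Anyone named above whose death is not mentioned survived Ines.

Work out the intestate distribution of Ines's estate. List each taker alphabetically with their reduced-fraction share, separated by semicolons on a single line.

Alonso 1/10; Catalina 1/90; Elena 1/90; Fernando 1/90; Graciela 3/5; Nieves 1/10; Ramiro 1/10; Teodoro 1/30; Valentina 1/30

Graciela, as surviving spouse, takes 3/5.
The remaining 2/5 passes to Ines's descendants per stirpes.
The 2/5 is divided into 4 equal shares of 1/10 among Alonso, Yago, Nieves, Ramiro.
Alonso is living and takes 1/10.
Yago predeceased; the 1/10 allotted to Yago's branch passes to Yago's issue by representation.
The 1/10 is divided into 3 equal shares of 1/30 among Teodoro, Soledad, Valentina.
Teodoro is living and takes 1/30.
Soledad predeceased; the 1/30 allotted to Soledad's branch passes to Soledad's issue by representation.
The 1/30 is divided into 3 equal shares of 1/90 among Elena, Fernando, Catalina.
Elena is living and takes 1/90.
Fernando is living and takes 1/90.
Catalina is living and takes 1/90.
Valentina is living and takes 1/30.
Nieves is living and takes 1/10.
Ramiro is living and takes 1/10.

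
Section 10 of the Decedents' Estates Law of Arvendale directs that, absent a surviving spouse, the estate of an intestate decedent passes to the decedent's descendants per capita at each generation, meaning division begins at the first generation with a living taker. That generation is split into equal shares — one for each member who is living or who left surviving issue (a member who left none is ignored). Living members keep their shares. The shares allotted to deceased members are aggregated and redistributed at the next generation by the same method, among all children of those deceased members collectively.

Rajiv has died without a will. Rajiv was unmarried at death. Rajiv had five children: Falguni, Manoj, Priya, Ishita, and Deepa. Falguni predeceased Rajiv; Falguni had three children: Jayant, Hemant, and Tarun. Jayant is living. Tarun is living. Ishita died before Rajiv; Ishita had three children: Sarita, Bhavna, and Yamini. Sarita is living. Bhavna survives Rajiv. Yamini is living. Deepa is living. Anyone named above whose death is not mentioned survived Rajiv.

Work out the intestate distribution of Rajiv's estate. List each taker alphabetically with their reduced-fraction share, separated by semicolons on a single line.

There is no surviving spouse, so the entire estate passes to Rajiv's descendants per capita at each generation.
At generation 1 (Falguni, Manoj, Priya, Ishita, Deepa) there are 5 shares of (1)/5 = 1/5 each.
Living: Manoj, Priya, and Deepa — each takes 1/5.
Deceased: Falguni and Ishita. Their combined 2/5 is pooled and carried to generation 2.
At generation 2 (Jayant, Hemant, Tarun, Sarita, Bhavna, Yamini) there are 6 shares of (2/5)/6 = 1/15 each.
Living: Jayant, Hemant, Tarun, Sarita, Bhavna, and Yamini — each takes 1/15.

Bhavna 1/15; Deepa 1/5; Hemant 1/15; Jayant 1/15; Manoj 1/5; Priya 1/5; Sarita 1/15; Tarun 1/15; Yamini 1/15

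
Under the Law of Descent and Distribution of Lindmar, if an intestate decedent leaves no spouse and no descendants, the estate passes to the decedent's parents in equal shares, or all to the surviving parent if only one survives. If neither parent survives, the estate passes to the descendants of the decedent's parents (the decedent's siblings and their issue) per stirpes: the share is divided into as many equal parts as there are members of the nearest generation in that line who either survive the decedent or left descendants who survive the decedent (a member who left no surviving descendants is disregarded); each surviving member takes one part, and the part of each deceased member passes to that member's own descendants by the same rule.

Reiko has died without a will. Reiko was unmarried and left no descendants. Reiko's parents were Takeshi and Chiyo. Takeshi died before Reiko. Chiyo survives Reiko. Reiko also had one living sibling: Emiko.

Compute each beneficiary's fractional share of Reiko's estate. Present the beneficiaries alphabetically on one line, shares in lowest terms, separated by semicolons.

Chiyo 1

Only one parent, Chiyo, survives, so Chiyo takes the entire estate. The siblings take nothing because a surviving parent has priority.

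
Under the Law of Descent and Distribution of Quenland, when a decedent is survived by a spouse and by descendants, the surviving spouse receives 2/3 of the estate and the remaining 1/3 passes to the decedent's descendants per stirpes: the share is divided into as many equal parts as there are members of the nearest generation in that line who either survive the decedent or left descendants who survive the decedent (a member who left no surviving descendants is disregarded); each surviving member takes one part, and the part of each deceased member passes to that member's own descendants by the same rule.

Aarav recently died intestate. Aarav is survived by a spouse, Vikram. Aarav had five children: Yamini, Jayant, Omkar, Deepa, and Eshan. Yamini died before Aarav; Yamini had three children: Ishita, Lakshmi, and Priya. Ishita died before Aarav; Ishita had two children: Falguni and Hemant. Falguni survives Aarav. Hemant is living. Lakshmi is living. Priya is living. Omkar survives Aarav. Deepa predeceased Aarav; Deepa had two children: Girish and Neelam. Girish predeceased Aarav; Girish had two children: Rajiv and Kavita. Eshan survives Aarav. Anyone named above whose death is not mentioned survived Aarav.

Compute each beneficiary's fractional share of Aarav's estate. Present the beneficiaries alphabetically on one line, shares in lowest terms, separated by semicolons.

Eshan 1/15; Falguni 1/90; Hemant 1/90; Jayant 1/15; Kavita 1/60; Lakshmi 1/45; Neelam 1/30; Omkar 1/15; Priya 1/45; Rajiv 1/60; Vikram 2/3

Vikram, as surviving spouse, takes 2/3.
The remaining 1/3 passes to Aarav's descendants per stirpes.
The 1/3 is divided into 5 equal shares of 1/15 among Yamini, Jayant, Omkar, Deepa, Eshan.
Yamini predeceased; the 1/15 allotted to Yamini's branch passes to Yamini's issue by representation.
The 1/15 is divided into 3 equal shares of 1/45 among Ishita, Lakshmi, Priya.
Ishita predeceased; the 1/45 allotted to Ishita's branch passes to Ishita's issue by representation.
The 1/45 is divided into 2 equal shares of 1/90 among Falguni, Hemant.
Falguni is living and takes 1/90.
Hemant is living and takes 1/90.
Lakshmi is living and takes 1/45.
Priya is living and takes 1/45.
Jayant is living and takes 1/15.
Omkar is living and takes 1/15.
Deepa predeceased; the 1/15 allotted to Deepa's branch passes to Deepa's issue by representation.
The 1/15 is divided into 2 equal shares of 1/30 among Girish, Neelam.
Girish predeceased; the 1/30 allotted to Girish's branch passes to Girish's issue by representation.
The 1/30 is divided into 2 equal shares of 1/60 among Rajiv, Kavita.
Rajiv is living and takes 1/60.
Kavita is living and takes 1/60.
Neelam is living and takes 1/30.
Eshan is living and takes 1/15.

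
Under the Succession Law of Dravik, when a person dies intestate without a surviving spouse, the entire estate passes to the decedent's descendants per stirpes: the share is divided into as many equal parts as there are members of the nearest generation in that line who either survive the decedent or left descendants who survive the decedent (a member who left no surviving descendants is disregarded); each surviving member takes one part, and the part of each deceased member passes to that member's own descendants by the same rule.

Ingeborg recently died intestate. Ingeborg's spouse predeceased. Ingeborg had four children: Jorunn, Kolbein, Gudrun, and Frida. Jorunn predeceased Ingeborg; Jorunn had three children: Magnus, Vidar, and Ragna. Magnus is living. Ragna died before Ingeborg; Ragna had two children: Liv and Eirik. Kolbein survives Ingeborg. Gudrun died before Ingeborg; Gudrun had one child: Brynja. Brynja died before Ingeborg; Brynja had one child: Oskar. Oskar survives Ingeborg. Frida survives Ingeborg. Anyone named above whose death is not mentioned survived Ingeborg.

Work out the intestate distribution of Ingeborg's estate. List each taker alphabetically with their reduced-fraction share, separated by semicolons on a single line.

There is no surviving spouse, so the entire estate passes to Ingeborg's descendants per stirpes.
The estate is divided into 4 equal shares of 1/4 among Jorunn, Kolbein, Gudrun, Frida.
Jorunn predeceased; the 1/4 allotted to Jorunn's branch passes to Jorunn's issue by representation.
The 1/4 is divided into 3 equal shares of 1/12 among Magnus, Vidar, Ragna.
Magnus is living and takes 1/12.
Vidar is living and takes 1/12.
Ragna predeceased; the 1/12 allotted to Ragna's branch passes to Ragna's issue by representation.
The 1/12 is divided into 2 equal shares of 1/24 among Liv, Eirik.
Liv is living and takes 1/24.
Eirik is living and takes 1/24.
Kolbein is living and takes 1/4.
Gudrun predeceased; the 1/4 allotted to Gudrun's branch passes to Gudrun's issue by representation.
Brynja's line is the sole branch at this level, so the full 1/4 passes to Brynja's issue by representation.
Oskar is the sole taker at this level and receives the full 1/4.
Frida is living and takes 1/4.

Eirik 1/24; Frida 1/4; Kolbein 1/4; Liv 1/24; Magnus 1/12; Oskar 1/4; Vidar 1/12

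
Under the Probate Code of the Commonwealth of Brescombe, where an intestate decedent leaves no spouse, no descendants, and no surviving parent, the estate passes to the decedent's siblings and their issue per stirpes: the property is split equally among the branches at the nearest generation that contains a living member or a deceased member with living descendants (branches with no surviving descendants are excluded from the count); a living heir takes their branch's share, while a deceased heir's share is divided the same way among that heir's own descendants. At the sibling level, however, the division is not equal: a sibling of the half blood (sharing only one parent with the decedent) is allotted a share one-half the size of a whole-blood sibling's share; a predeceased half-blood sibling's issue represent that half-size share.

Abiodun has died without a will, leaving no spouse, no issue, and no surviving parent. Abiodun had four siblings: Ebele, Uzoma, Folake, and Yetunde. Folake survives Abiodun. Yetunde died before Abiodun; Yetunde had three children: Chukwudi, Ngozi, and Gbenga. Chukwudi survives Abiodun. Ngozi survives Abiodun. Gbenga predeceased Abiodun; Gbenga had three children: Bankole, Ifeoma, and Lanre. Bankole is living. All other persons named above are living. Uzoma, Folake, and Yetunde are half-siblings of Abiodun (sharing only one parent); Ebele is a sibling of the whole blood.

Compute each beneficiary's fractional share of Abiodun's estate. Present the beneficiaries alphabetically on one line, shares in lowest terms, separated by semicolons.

No spouse, descendants, or parent survives, so the estate passes to Abiodun's siblings per stirpes.
Half-blood siblings count for one-half the weight of whole-blood siblings at the initial division.
Dividing 1 in proportion to weights (total weight 5/2): Ebele (weight 1) → 2/5; Uzoma (weight 1/2) → 1/5; Folake (weight 1/2) → 1/5; Yetunde (weight 1/2) → 1/5.
Ebele is living and takes 2/5.
Uzoma is living and takes 1/5.
Folake is living and takes 1/5.
Yetunde predeceased; the 1/5 allotted to Yetunde's branch passes to Yetunde's issue by representation.
The 1/5 is divided into 3 equal shares of 1/15 among Chukwudi, Ngozi, Gbenga.
Chukwudi is living and takes 1/15.
Ngozi is living and takes 1/15.
Gbenga predeceased; the 1/15 allotted to Gbenga's branch passes to Gbenga's issue by representation.
The 1/15 is divided into 3 equal shares of 1/45 among Bankole, Ifeoma, Lanre.
Bankole is living and takes 1/45.
Ifeoma is living and takes 1/45.
Lanre is living and takes 1/45.

Bankole 1/45; Chukwudi 1/15; Ebele 2/5; Folake 1/5; Ifeoma 1/45; Lanre 1/45; Ngozi 1/15; Uzoma 1/5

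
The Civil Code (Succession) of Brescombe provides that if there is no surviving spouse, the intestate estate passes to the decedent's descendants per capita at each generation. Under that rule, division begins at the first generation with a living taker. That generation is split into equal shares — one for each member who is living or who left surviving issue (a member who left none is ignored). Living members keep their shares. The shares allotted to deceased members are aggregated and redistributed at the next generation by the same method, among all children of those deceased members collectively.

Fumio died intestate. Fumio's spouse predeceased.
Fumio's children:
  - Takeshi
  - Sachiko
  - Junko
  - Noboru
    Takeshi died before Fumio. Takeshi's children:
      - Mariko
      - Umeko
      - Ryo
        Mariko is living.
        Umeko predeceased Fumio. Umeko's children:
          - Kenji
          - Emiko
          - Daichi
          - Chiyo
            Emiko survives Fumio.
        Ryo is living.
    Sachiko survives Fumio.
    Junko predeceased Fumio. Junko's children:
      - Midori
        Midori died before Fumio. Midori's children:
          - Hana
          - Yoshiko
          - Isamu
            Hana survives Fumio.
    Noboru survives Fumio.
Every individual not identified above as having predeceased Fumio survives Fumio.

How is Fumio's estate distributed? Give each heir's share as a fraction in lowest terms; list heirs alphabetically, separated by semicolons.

There is no surviving spouse, so the entire estate passes to Fumio's descendants per capita at each generation.
At generation 1 (Takeshi, Sachiko, Junko, Noboru) there are 4 shares of (1)/4 = 1/4 each.
Living: Sachiko and Noboru — each takes 1/4.
Deceased: Takeshi and Junko. Their combined 1/2 is pooled and carried to generation 2.
At generation 2 (Mariko, Umeko, Ryo, Midori) there are 4 shares of (1/2)/4 = 1/8 each.
Living: Mariko and Ryo — each takes 1/8.
Deceased: Umeko and Midori. Their combined 1/4 is pooled and carried to generation 3.
At generation 3 (Kenji, Emiko, Daichi, Chiyo, Hana, Yoshiko, Isamu) there are 7 shares of (1/4)/7 = 1/28 each.
Living: Kenji, Emiko, Daichi, Chiyo, Hana, Yoshiko, and Isamu — each takes 1/28.

Chiyo 1/28; Daichi 1/28; Emiko 1/28; Hana 1/28; Isamu 1/28; Kenji 1/28; Mariko 1/8; Noboru 1/4; Ryo 1/8; Sachiko 1/4; Yoshiko 1/28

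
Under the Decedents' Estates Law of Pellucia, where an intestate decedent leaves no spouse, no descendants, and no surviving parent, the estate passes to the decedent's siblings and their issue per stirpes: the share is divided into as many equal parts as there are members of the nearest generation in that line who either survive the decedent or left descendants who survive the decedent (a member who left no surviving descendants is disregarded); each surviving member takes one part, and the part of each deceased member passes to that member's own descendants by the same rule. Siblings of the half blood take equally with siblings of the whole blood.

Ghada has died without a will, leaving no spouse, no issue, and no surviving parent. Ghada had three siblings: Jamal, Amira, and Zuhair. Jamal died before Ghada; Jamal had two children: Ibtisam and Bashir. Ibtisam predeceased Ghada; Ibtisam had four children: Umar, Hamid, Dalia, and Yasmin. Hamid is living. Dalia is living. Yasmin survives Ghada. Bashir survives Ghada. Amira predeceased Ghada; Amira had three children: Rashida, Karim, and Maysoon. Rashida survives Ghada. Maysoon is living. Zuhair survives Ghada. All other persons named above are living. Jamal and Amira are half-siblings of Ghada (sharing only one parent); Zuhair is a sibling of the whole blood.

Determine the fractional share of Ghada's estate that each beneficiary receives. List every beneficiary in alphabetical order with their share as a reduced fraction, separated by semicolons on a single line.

No spouse, descendants, or parent survives, so the estate passes to Ghada's siblings per stirpes.
Half-blood and whole-blood siblings take equally under the stated rule.
The estate is divided into 3 equal shares of 1/3 among Jamal, Amira, Zuhair.
Jamal predeceased; the 1/3 allotted to Jamal's branch passes to Jamal's issue by representation.
The 1/3 is divided into 2 equal shares of 1/6 among Ibtisam, Bashir.
Ibtisam predeceased; the 1/6 allotted to Ibtisam's branch passes to Ibtisam's issue by representation.
The 1/6 is divided into 4 equal shares of 1/24 among Umar, Hamid, Dalia, Yasmin.
Umar is living and takes 1/24.
Hamid is living and takes 1/24.
Dalia is living and takes 1/24.
Yasmin is living and takes 1/24.
Bashir is living and takes 1/6.
Amira predeceased; the 1/3 allotted to Amira's branch passes to Amira's issue by representation.
The 1/3 is divided into 3 equal shares of 1/9 among Rashida, Karim, Maysoon.
Rashida is living and takes 1/9.
Karim is living and takes 1/9.
Maysoon is living and takes 1/9.
Zuhair is living and takes 1/3.

Bashir 1/6; Dalia 1/24; Hamid 1/24; Karim 1/9; Maysoon 1/9; Rashida 1/9; Umar 1/24; Yasmin 1/24; Zuhair 1/3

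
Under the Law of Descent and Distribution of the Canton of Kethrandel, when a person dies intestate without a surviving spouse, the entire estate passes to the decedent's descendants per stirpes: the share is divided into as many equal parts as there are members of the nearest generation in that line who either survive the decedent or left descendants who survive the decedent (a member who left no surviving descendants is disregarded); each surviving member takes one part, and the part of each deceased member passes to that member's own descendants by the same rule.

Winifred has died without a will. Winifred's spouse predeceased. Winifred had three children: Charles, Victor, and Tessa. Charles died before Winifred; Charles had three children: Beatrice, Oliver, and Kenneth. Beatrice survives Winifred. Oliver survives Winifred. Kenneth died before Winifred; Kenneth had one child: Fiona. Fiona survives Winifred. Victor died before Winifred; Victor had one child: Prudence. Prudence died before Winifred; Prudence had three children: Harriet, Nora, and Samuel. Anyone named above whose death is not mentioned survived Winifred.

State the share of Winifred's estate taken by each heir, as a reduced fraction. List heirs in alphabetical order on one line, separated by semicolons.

There is no surviving spouse, so the entire estate passes to Winifred's descendants per stirpes.
The estate is divided into 3 equal shares of 1/3 among Charles, Victor, Tessa.
Charles predeceased; the 1/3 allotted to Charles's branch passes to Charles's issue by representation.
The 1/3 is divided into 3 equal shares of 1/9 among Beatrice, Oliver, Kenneth.
Beatrice is living and takes 1/9.
Oliver is living and takes 1/9.
Kenneth predeceased; the 1/9 allotted to Kenneth's branch passes to Kenneth's issue by representation.
Fiona is the sole taker at this level and receives the full 1/9.
Victor predeceased; the 1/3 allotted to Victor's branch passes to Victor's issue by representation.
Prudence's line is the sole branch at this level, so the full 1/3 passes to Prudence's issue by representation.
The 1/3 is divided into 3 equal shares of 1/9 among Harriet, Nora, Samuel.
Harriet is living and takes 1/9.
Nora is living and takes 1/9.
Samuel is living and takes 1/9.
Tessa is living and takes 1/3.

Beatrice 1/9; Fiona 1/9; Harriet 1/9; Nora 1/9; Oliver 1/9; Samuel 1/9; Tessa 1/3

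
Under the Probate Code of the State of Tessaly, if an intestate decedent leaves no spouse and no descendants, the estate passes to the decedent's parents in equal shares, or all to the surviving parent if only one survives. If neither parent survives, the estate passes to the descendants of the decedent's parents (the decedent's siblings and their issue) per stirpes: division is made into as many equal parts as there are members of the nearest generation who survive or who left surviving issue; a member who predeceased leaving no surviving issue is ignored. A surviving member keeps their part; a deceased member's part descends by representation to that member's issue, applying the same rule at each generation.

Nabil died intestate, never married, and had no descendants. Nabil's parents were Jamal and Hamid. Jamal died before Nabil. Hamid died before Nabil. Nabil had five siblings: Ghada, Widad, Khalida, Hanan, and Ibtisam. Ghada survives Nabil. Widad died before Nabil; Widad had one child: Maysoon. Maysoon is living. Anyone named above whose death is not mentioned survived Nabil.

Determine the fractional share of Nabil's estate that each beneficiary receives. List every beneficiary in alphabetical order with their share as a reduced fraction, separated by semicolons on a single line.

Neither parent survives and there are no descendants, so the estate passes to Nabil's siblings and their issue per stirpes.
The estate is divided into 5 equal shares of 1/5 among Ghada, Widad, Khalida, Hanan, Ibtisam.
Ghada is living and takes 1/5.
Widad predeceased; the 1/5 allotted to Widad's branch passes to Widad's issue by representation.
Maysoon is the sole taker at this level and receives the full 1/5.
Khalida is living and takes 1/5.
Hanan is living and takes 1/5.
Ibtisam is living and takes 1/5.

Ghada 1/5; Hanan 1/5; Ibtisam 1/5; Khalida 1/5; Maysoon 1/5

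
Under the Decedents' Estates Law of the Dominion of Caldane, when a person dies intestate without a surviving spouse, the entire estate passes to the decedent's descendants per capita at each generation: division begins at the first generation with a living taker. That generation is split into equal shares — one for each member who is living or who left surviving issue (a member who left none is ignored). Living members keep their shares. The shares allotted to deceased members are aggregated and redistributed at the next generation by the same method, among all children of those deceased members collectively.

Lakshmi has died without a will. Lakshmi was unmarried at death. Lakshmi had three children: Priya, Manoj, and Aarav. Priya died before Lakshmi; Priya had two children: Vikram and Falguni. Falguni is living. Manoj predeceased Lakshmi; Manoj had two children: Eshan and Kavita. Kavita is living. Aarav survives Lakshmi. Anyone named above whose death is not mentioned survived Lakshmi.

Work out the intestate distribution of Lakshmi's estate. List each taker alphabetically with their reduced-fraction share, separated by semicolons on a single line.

Aarav 1/3; Eshan 1/6; Falguni 1/6; Kavita 1/6; Vikram 1/6

There is no surviving spouse, so the entire estate passes to Lakshmi's descendants per capita at each generation.
At generation 1 (Priya, Manoj, Aarav) there are 3 shares of (1)/3 = 1/3 each.
Living: Aarav — each takes 1/3.
Deceased: Priya and Manoj. Their combined 2/3 is pooled and carried to generation 2.
At generation 2 (Vikram, Falguni, Eshan, Kavita) there are 4 shares of (2/3)/4 = 1/6 each.
Living: Vikram, Falguni, Eshan, and Kavita — each takes 1/6.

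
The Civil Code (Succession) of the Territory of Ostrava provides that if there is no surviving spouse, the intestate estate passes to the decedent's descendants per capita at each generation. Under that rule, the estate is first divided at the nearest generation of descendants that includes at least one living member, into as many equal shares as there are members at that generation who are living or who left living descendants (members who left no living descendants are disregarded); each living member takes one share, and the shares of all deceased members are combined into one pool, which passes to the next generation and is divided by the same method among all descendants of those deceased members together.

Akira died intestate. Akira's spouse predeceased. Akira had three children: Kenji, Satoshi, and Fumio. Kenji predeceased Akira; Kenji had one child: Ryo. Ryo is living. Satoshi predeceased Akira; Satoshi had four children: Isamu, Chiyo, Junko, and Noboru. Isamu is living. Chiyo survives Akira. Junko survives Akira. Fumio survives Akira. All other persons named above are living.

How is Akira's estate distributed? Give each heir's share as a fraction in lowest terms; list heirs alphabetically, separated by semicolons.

Chiyo 2/15; Fumio 1/3; Isamu 2/15; Junko 2/15; Noboru 2/15; Ryo 2/15

There is no surviving spouse, so the entire estate passes to Akira's descendants per capita at each generation.
At generation 1 (Kenji, Satoshi, Fumio) there are 3 shares of (1)/3 = 1/3 each.
Living: Fumio — each takes 1/3.
Deceased: Kenji and Satoshi. Their combined 2/3 is pooled and carried to generation 2.
At generation 2 (Ryo, Isamu, Chiyo, Junko, Noboru) there are 5 shares of (2/3)/5 = 2/15 each.
Living: Ryo, Isamu, Chiyo, Junko, and Noboru — each takes 2/15.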